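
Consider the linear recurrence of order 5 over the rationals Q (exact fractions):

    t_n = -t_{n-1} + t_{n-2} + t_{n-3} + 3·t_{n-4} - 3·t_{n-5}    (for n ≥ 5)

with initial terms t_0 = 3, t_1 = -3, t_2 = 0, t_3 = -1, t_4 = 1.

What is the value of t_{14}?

4032

t_5 = -1·1 + 1·-1 + 1·0 + 3·-3 + -3·3 = -20
t_6 = -1·-20 + 1·1 + 1·-1 + 3·0 + -3·-3 = 29
t_7 = -1·29 + 1·-20 + 1·1 + 3·-1 + -3·0 = -51
t_8 = -1·-51 + 1·29 + 1·-20 + 3·1 + -3·-1 = 66
t_9 = -1·66 + 1·-51 + 1·29 + 3·-20 + -3·1 = -151
t_10 = -1·-151 + 1·66 + 1·-51 + 3·29 + -3·-20 = 313
t_11 = -1·313 + 1·-151 + 1·66 + 3·-51 + -3·29 = -638
t_12 = -1·-638 + 1·313 + 1·-151 + 3·66 + -3·-51 = 1151
t_13 = -1·1151 + 1·-638 + 1·313 + 3·-151 + -3·66 = -2127
t_14 = -1·-2127 + 1·1151 + 1·-638 + 3·313 + -3·-151 = 4032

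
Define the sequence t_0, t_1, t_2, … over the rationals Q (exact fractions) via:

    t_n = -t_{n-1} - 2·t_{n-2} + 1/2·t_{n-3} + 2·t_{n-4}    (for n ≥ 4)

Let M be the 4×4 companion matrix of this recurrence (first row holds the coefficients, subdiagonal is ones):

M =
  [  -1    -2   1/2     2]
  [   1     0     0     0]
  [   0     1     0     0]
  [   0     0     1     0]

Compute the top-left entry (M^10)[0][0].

459/4

(M^10)[0][0] is the top entry after applying M 10 times to the unit state (1, 0, 0, 0). Equivalently it is h_{13} for the auxiliary sequence (h_n) obeying the same recurrence with h_3 = 1 and h_i = 0 for 0 ≤ i < 3:
h_4 = -1·1 + -2·0 + 1/2·0 + 2·0 = -1
h_5 = -1·-1 + -2·1 + 1/2·0 + 2·0 = -1
h_6 = -1·-1 + -2·-1 + 1/2·1 + 2·0 = 7/2
h_7 = -1·7/2 + -2·-1 + 1/2·-1 + 2·1 = 0
h_8 = -1·0 + -2·7/2 + 1/2·-1 + 2·-1 = -19/2
h_9 = -1·-19/2 + -2·0 + 1/2·7/2 + 2·-1 = 37/4
h_10 = -1·37/4 + -2·-19/2 + 1/2·0 + 2·7/2 = 67/4
h_11 = -1·67/4 + -2·37/4 + 1/2·-19/2 + 2·0 = -40
h_12 = -1·-40 + -2·67/4 + 1/2·37/4 + 2·-19/2 = -63/8
h_13 = -1·-63/8 + -2·-40 + 1/2·67/4 + 2·37/4 = 459/4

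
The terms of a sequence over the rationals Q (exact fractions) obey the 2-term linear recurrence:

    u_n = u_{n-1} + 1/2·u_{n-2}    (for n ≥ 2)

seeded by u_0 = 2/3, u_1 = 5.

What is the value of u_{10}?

137/2

u_2 = 1·5 + 1/2·2/3 = 16/3
u_3 = 1·16/3 + 1/2·5 = 47/6
u_4 = 1·47/6 + 1/2·16/3 = 21/2
u_5 = 1·21/2 + 1/2·47/6 = 173/12
u_6 = 1·173/12 + 1/2·21/2 = 59/3
u_7 = 1·59/3 + 1/2·173/12 = 215/8
u_8 = 1·215/8 + 1/2·59/3 = 881/24
u_9 = 1·881/24 + 1/2·215/8 = 2407/48
u_10 = 1·2407/48 + 1/2·881/24 = 137/2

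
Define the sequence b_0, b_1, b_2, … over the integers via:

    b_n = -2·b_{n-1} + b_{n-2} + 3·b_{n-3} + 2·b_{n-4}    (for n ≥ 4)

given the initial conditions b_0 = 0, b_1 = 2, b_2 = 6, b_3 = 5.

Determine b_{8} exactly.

b_4 = -2·5 + 1·6 + 3·2 + 2·0 = 2
b_5 = -2·2 + 1·5 + 3·6 + 2·2 = 23
b_6 = -2·23 + 1·2 + 3·5 + 2·6 = -17
b_7 = -2·-17 + 1·23 + 3·2 + 2·5 = 73
b_8 = -2·73 + 1·-17 + 3·23 + 2·2 = -90

-90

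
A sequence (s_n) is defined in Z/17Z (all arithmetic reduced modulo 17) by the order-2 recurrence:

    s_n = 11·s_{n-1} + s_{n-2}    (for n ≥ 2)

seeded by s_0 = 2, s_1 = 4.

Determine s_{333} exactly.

s_2 = 11·4 + 1·2 = 12
s_3 = 11·12 + 1·4 = 0
s_4 = 11·0 + 1·12 = 12
s_5 = 11·12 + 1·0 = 13
s_6 = 11·13 + 1·12 = 2
s_7 = 11·2 + 1·13 = 1
s_8 = 11·1 + 1·2 = 13
s_9 = 11·13 + 1·1 = 8
s_10 = 11·8 + 1·13 = 16
s_11 = 11·16 + 1·8 = 14
s_12 = 11·14 + 1·16 = 0
s_13 = 11·0 + 1·14 = 14
s_14 = 11·14 + 1·0 = 1
s_15 = 11·1 + 1·14 = 8
s_16 = 11·8 + 1·1 = 4
s_17 = 11·4 + 1·8 = 1
s_18 = 11·1 + 1·4 = 15
s_19 = 11·15 + 1·1 = 13
s_20 = 11·13 + 1·15 = 5
s_21 = 11·5 + 1·13 = 0
s_22 = 11·0 + 1·5 = 5
s_23 = 11·5 + 1·0 = 4
s_24 = 11·4 + 1·5 = 15
s_25 = 11·15 + 1·4 = 16
s_26 = 11·16 + 1·15 = 4
s_27 = 11·4 + 1·16 = 9
s_28 = 11·9 + 1·4 = 1
s_29 = 11·1 + 1·9 = 3
s_30 = 11·3 + 1·1 = 0
s_31 = 11·0 + 1·3 = 3
s_32 = 11·3 + 1·0 = 16
s_33 = 11·16 + 1·3 = 9
s_34 = 11·9 + 1·16 = 13
s_35 = 11·13 + 1·9 = 16
s_36 = 11·16 + 1·13 = 2
s_37 = 11·2 + 1·16 = 4
(s_36, s_37) = (2, 4) = (s_0, s_1), so the sequence has period 36.
333 ≡ 9 (mod 36), hence s_333 = s_9 = 8.

8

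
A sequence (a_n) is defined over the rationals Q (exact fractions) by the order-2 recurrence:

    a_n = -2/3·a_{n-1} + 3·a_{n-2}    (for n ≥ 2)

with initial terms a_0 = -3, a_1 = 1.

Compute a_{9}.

7475665/6561

a_2 = -2/3·1 + 3·-3 = -29/3
a_3 = -2/3·-29/3 + 3·1 = 85/9
a_4 = -2/3·85/9 + 3·-29/3 = -953/27
a_5 = -2/3·-953/27 + 3·85/9 = 4201/81
a_6 = -2/3·4201/81 + 3·-953/27 = -34133/243
a_7 = -2/3·-34133/243 + 3·4201/81 = 181693/729
a_8 = -2/3·181693/729 + 3·-34133/243 = -1284977/2187
a_9 = -2/3·-1284977/2187 + 3·181693/729 = 7475665/6561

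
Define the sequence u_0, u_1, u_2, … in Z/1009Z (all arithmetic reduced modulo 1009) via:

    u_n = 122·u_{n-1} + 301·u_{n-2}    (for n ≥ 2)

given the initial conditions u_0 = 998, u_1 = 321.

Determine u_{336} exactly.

u_2 = 122·321 + 301·998 = 536
u_3 = 122·536 + 301·321 = 573
u_4 = 122·573 + 301·536 = 181
u_5 = 122·181 + 301·573 = 827
u_6 = 122·827 + 301·181 = 998
u_7 = 122·998 + 301·827 = 380
Continuing the recurrence:
  u_8 = 671;  u_9 = 496;  u_10 = 143;  u_11 = 257;  u_12 = 740;  u_13 = 143
  u_14 = 44;  u_15 = 988;  u_16 = 592;  u_17 = 318;  u_18 = 53;  u_19 = 275
  u_20 = 62;  u_21 = 538;  u_22 = 551;  u_23 = 117;  u_24 = 523;  u_25 = 141
  u_26 = 68;  u_27 = 287;  u_28 = 996;  u_29 = 45;  u_30 = 568;  u_31 = 103
  u_32 = 905;  u_33 = 153;  u_34 = 479;  u_35 = 564;  u_36 = 88;  u_37 = 898
  u_38 = 838;  u_39 = 213;  u_40 = 749;  u_41 = 105;  u_42 = 135;  u_43 = 652
  u_44 = 108;  u_45 = 565;  u_46 = 538;  u_47 = 604;  u_48 = 529;  u_49 = 146
  u_50 = 466;  u_51 = 907;  u_52 = 688;  u_53 = 766;  u_54 = 867;  u_55 = 343
  u_56 = 113;  u_57 = 994;  u_58 = 904;  u_59 = 837;  u_60 = 888;  u_61 = 60
  u_62 = 160;  u_63 = 247;  u_64 = 601;  u_65 = 355;  u_66 = 213;  u_67 = 662
  u_68 = 590;  u_69 = 830;  u_70 = 366;  u_71 = 863;  u_72 = 535;  u_73 = 135
  u_74 = 930;  u_75 = 727;  u_76 = 339;  u_77 = 872;  u_78 = 569;  u_79 = 938
  u_80 = 158;  u_81 = 932;  u_82 = 831;  u_83 = 512;  u_84 = 814;  u_85 = 161
  u_86 = 298;  u_87 = 61;  u_88 = 276;  u_89 = 574;  u_90 = 745;  u_91 = 315
  u_92 = 335;  u_93 = 479;  u_94 = 860;  u_95 = 885;  u_96 = 563;  u_97 = 83
  u_98 = 996;  u_99 = 190;  u_100 = 96;  u_101 = 290;  u_102 = 709;  u_103 = 240
  u_104 = 529;  u_105 = 563;  u_106 = 890;  u_107 = 568;  u_108 = 180;  u_109 = 209
  u_110 = 976;  u_111 = 361;  u_112 = 812;  u_113 = 880;  u_114 = 640;  u_115 = 909
  u_116 = 838;  u_117 = 497;  u_118 = 82;  u_119 = 179;  u_120 = 106;  u_121 = 217
  u_122 = 867;  u_123 = 570;  u_124 = 564;  u_125 = 236;  u_126 = 792;  u_127 = 166
  u_128 = 340;  u_129 = 636;  u_130 = 330;  u_131 = 635;  u_132 = 225;  u_133 = 641
  u_134 = 631;  u_135 = 520;  u_136 = 112;  u_137 = 672;  u_138 = 670;  u_139 = 483
  u_140 = 274;  u_141 = 218;  u_142 = 98;  u_143 = 890;  u_144 = 854;  u_145 = 766
  u_146 = 383;  u_147 = 826;  u_148 = 129;  u_149 = 6;  u_150 = 210;  u_151 = 183
  u_152 = 780;  u_153 = 911;  u_154 = 844;  u_155 = 822;  u_156 = 169;  u_157 = 655
  u_158 = 618;  u_159 = 121;  u_160 = 998;  u_161 = 773;  u_162 = 185;  u_163 = 975
  u_164 = 78;  u_165 = 291;  u_166 = 458;  u_167 = 189;  u_168 = 485;  u_169 = 24
  u_170 = 590;  u_171 = 502;  u_172 = 710;  u_173 = 607;  u_174 = 199;  u_175 = 140
  u_176 = 295;  u_177 = 437;  u_178 = 849;  u_179 = 18;  u_180 = 450;  u_181 = 787
  u_182 = 403;  u_183 = 506;  u_184 = 406;  u_185 = 38;  u_186 = 717;  u_187 = 30
  u_188 = 524;  u_189 = 310;  u_190 = 807;  u_191 = 54;  u_192 = 272;  u_193 = 1006
  u_194 = 786;  u_195 = 143;  u_196 = 773;  u_197 = 125;  u_198 = 718;  u_199 = 105
  u_200 = 894;  u_201 = 422;  u_202 = 725;  u_203 = 555;  u_204 = 388;  u_205 = 483
  u_206 = 148;  u_207 = 990;  u_208 = 861;  u_209 = 441;  u_210 = 173;  u_211 = 479
  u_212 = 530;  u_213 = 985;  u_214 = 207;  u_215 = 877;  u_216 = 798;  u_217 = 111
  u_218 = 481;  u_219 = 274;  u_220 = 625;  u_221 = 311;  u_222 = 51;  u_223 = 951
  u_224 = 203;  u_225 = 245;  u_226 = 183;  u_227 = 216;  u_228 = 715;  u_229 = 896
  u_230 = 638;  u_231 = 436;  u_232 = 43;  u_233 = 267;  u_234 = 112;  u_235 = 194
  u_236 = 876;  u_237 = 799;  u_238 = 941;  u_239 = 133;  u_240 = 803;  u_241 = 775
  u_242 = 256;  u_243 = 149;  u_244 = 388;  u_245 = 366;  u_246 = 0;  u_247 = 185
  u_248 = 372;  u_249 = 169;  u_250 = 411;  u_251 = 111;  u_252 = 29;  u_253 = 625
  u_254 = 223;  u_255 = 414;  u_256 = 587;  u_257 = 482;  u_258 = 394;  u_259 = 431
  u_260 = 655;  u_261 = 778;  u_262 = 470;  u_263 = 926;  u_264 = 174;  u_265 = 281
  u_266 = 891;  u_267 = 564;  u_268 = 1002;  u_269 = 407;  u_270 = 124;  u_271 = 411
  u_272 = 692;  u_273 = 281;  u_274 = 414;  u_275 = 892;  u_276 = 359;  u_277 = 509
  u_278 = 645;  u_279 = 838;  u_280 = 744;  u_281 = 955;  u_282 = 421;  u_283 = 802
  u_284 = 567;  u_285 = 813;  u_286 = 450;  u_287 = 949;  u_288 = 996;  u_289 = 534
  u_290 = 695;  u_291 = 337;  u_292 = 77;  u_293 = 850;  u_294 = 752;  u_295 = 498
  u_296 = 552;  u_297 = 307;  u_298 = 797;  u_299 = 958;  u_300 = 596;  u_301 = 857
  u_302 = 421;  u_303 = 565;  u_304 = 914;  u_305 = 62;  u_306 = 158;  u_307 = 605
  u_308 = 288;  u_309 = 306;  u_310 = 922;  u_311 = 772;  u_312 = 394;  u_313 = 947
  u_314 = 40;  u_315 = 344;  u_316 = 531;  u_317 = 832;  u_318 = 4;  u_319 = 688
  u_320 = 384;  u_321 = 677;  u_322 = 414;  u_323 = 17;  u_324 = 563;  u_325 = 146
  u_326 = 610;  u_327 = 313;  u_328 = 825;  u_329 = 126;  u_330 = 348;  u_331 = 671
  u_332 = 954;  u_333 = 524;  u_334 = 959
u_335 = 122·959 + 301·524 = 274
u_336 = 122·274 + 301·959 = 216

216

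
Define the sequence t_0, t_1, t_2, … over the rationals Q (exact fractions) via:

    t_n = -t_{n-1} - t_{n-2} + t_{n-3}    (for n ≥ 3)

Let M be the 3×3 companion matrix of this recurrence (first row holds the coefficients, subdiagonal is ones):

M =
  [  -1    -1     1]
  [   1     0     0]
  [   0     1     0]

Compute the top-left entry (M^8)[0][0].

5

(M^8)[0][0] is the top entry after applying M 8 times to the unit state (1, 0, 0). Equivalently it is h_{10} for the auxiliary sequence (h_n) obeying the same recurrence with h_2 = 1 and h_i = 0 for 0 ≤ i < 2:
h_3 = -1·1 + -1·0 + 1·0 = -1
h_4 = -1·-1 + -1·1 + 1·0 = 0
h_5 = -1·0 + -1·-1 + 1·1 = 2
h_6 = -1·2 + -1·0 + 1·-1 = -3
h_7 = -1·-3 + -1·2 + 1·0 = 1
h_8 = -1·1 + -1·-3 + 1·2 = 4
h_9 = -1·4 + -1·1 + 1·-3 = -8
h_10 = -1·-8 + -1·4 + 1·1 = 5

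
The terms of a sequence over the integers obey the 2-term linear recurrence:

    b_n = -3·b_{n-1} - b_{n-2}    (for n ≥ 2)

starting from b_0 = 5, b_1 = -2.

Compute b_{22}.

b_2 = -3·-2 + -1·5 = 1
b_3 = -3·1 + -1·-2 = -1
b_4 = -3·-1 + -1·1 = 2
b_5 = -3·2 + -1·-1 = -5
b_6 = -3·-5 + -1·2 = 13
b_7 = -3·13 + -1·-5 = -34
b_8 = -3·-34 + -1·13 = 89
b_9 = -3·89 + -1·-34 = -233
b_10 = -3·-233 + -1·89 = 610
b_11 = -3·610 + -1·-233 = -1597
b_12 = -3·-1597 + -1·610 = 4181
b_13 = -3·4181 + -1·-1597 = -10946
b_14 = -3·-10946 + -1·4181 = 28657
b_15 = -3·28657 + -1·-10946 = -75025
b_16 = -3·-75025 + -1·28657 = 196418
b_17 = -3·196418 + -1·-75025 = -514229
b_18 = -3·-514229 + -1·196418 = 1346269
b_19 = -3·1346269 + -1·-514229 = -3524578
b_20 = -3·-3524578 + -1·1346269 = 9227465
b_21 = -3·9227465 + -1·-3524578 = -24157817
b_22 = -3·-24157817 + -1·9227465 = 63245986

63245986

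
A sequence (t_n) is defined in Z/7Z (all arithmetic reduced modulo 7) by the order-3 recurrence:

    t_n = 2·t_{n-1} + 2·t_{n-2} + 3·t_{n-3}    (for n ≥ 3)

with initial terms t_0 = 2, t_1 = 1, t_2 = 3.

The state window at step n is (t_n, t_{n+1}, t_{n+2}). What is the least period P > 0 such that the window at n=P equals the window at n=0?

6

n=0: window = (2, 1, 3)
n=1: window = (1, 3, 0)
n=2: window = (3, 0, 2)
n=3: window = (0, 2, 6)
n=4: window = (2, 6, 2)
n=5: window = (6, 2, 1)
n=6: window = (2, 1, 3)
window at n=6 equals window at n=0 → period = 6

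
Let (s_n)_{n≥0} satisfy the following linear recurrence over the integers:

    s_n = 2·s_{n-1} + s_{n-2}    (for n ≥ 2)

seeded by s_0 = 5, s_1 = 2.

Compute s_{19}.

s_2 = 2·2 + 1·5 = 9
s_3 = 2·9 + 1·2 = 20
s_4 = 2·20 + 1·9 = 49
s_5 = 2·49 + 1·20 = 118
s_6 = 2·118 + 1·49 = 285
s_7 = 2·285 + 1·118 = 688
s_8 = 2·688 + 1·285 = 1661
s_9 = 2·1661 + 1·688 = 4010
s_10 = 2·4010 + 1·1661 = 9681
s_11 = 2·9681 + 1·4010 = 23372
s_12 = 2·23372 + 1·9681 = 56425
s_13 = 2·56425 + 1·23372 = 136222
s_14 = 2·136222 + 1·56425 = 328869
s_15 = 2·328869 + 1·136222 = 793960
s_16 = 2·793960 + 1·328869 = 1916789
s_17 = 2·1916789 + 1·793960 = 4627538
s_18 = 2·4627538 + 1·1916789 = 11171865
s_19 = 2·11171865 + 1·4627538 = 26971268

26971268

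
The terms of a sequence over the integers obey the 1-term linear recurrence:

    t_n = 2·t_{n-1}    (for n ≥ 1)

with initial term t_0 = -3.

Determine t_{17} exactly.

t_1 = 2·-3 = -6
t_2 = 2·-6 = -12
t_3 = 2·-12 = -24
t_4 = 2·-24 = -48
t_5 = 2·-48 = -96
t_6 = 2·-96 = -192
t_7 = 2·-192 = -384
t_8 = 2·-384 = -768
t_9 = 2·-768 = -1536
t_10 = 2·-1536 = -3072
t_11 = 2·-3072 = -6144
t_12 = 2·-6144 = -12288
t_13 = 2·-12288 = -24576
t_14 = 2·-24576 = -49152
t_15 = 2·-49152 = -98304
t_16 = 2·-98304 = -196608
t_17 = 2·-196608 = -393216

-393216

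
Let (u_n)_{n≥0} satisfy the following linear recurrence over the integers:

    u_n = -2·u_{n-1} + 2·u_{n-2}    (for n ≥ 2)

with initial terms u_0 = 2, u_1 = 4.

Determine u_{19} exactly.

143822848

u_2 = -2·4 + 2·2 = -4
u_3 = -2·-4 + 2·4 = 16
u_4 = -2·16 + 2·-4 = -40
u_5 = -2·-40 + 2·16 = 112
u_6 = -2·112 + 2·-40 = -304
u_7 = -2·-304 + 2·112 = 832
u_8 = -2·832 + 2·-304 = -2272
u_9 = -2·-2272 + 2·832 = 6208
u_10 = -2·6208 + 2·-2272 = -16960
u_11 = -2·-16960 + 2·6208 = 46336
u_12 = -2·46336 + 2·-16960 = -126592
u_13 = -2·-126592 + 2·46336 = 345856
u_14 = -2·345856 + 2·-126592 = -944896
u_15 = -2·-944896 + 2·345856 = 2581504
u_16 = -2·2581504 + 2·-944896 = -7052800
u_17 = -2·-7052800 + 2·2581504 = 19268608
u_18 = -2·19268608 + 2·-7052800 = -52642816
u_19 = -2·-52642816 + 2·19268608 = 143822848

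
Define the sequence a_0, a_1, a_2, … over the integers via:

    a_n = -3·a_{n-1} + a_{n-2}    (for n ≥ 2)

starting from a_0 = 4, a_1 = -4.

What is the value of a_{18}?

a_2 = -3·-4 + 1·4 = 16
a_3 = -3·16 + 1·-4 = -52
a_4 = -3·-52 + 1·16 = 172
a_5 = -3·172 + 1·-52 = -568
a_6 = -3·-568 + 1·172 = 1876
a_7 = -3·1876 + 1·-568 = -6196
a_8 = -3·-6196 + 1·1876 = 20464
a_9 = -3·20464 + 1·-6196 = -67588
a_10 = -3·-67588 + 1·20464 = 223228
a_11 = -3·223228 + 1·-67588 = -737272
a_12 = -3·-737272 + 1·223228 = 2435044
a_13 = -3·2435044 + 1·-737272 = -8042404
a_14 = -3·-8042404 + 1·2435044 = 26562256
a_15 = -3·26562256 + 1·-8042404 = -87729172
a_16 = -3·-87729172 + 1·26562256 = 289749772
a_17 = -3·289749772 + 1·-87729172 = -956978488
a_18 = -3·-956978488 + 1·289749772 = 3160685236

3160685236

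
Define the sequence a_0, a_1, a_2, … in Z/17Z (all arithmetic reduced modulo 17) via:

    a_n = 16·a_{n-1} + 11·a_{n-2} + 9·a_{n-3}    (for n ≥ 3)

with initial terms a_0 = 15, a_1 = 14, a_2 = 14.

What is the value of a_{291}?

a_3 = 16·14 + 11·14 + 9·15 = 3
a_4 = 16·3 + 11·14 + 9·14 = 5
a_5 = 16·5 + 11·3 + 9·14 = 1
a_6 = 16·1 + 11·5 + 9·3 = 13
a_7 = 16·13 + 11·1 + 9·5 = 9
a_8 = 16·9 + 11·13 + 9·1 = 7
Continuing the recurrence:
  a_9 = 5;  a_10 = 0;  a_11 = 16;  a_12 = 12;  a_13 = 11;  a_14 = 10
  a_15 = 15;  a_16 = 7;  a_17 = 10;  a_18 = 15;  a_19 = 5;  a_20 = 12
  a_21 = 8;  a_22 = 16;  a_23 = 10;  a_24 = 0;  a_25 = 16;  a_26 = 6
  a_27 = 0;  a_28 = 6;  a_29 = 14;  a_30 = 1;  a_31 = 3;  a_32 = 15
  a_33 = 10;  a_34 = 12;  a_35 = 12;  a_36 = 6;  a_37 = 13;  a_38 = 8
  a_39 = 2;  a_40 = 16;  a_41 = 10;  a_42 = 14;  a_43 = 2;  a_44 = 4
  a_45 = 8;  a_46 = 3;  a_47 = 2;  a_48 = 1;  a_49 = 14;  a_50 = 15
  a_51 = 12;  a_52 = 7;  a_53 = 5;  a_54 = 10;  a_55 = 6;  a_56 = 13
  a_57 = 7;  a_58 = 3;  a_59 = 4;  a_60 = 7;  a_61 = 13;  a_62 = 15
  a_63 = 4;  a_64 = 6;  a_65 = 3;  a_66 = 14;  a_67 = 5;  a_68 = 6
  a_69 = 5;  a_70 = 4;  a_71 = 3;  a_72 = 1;  a_73 = 0;  a_74 = 4
  a_75 = 5;  a_76 = 5;  a_77 = 1;  a_78 = 14;  a_79 = 8;  a_80 = 2
  a_81 = 8;  a_82 = 1;  a_83 = 3;  a_84 = 12;  a_85 = 13;  a_86 = 10
  a_87 = 3;  a_88 = 3;  a_89 = 1;  a_90 = 8;  a_91 = 13;  a_92 = 16
  a_93 = 12;  a_94 = 9;  a_95 = 12;  a_96 = 8;  a_97 = 1;  a_98 = 8
  a_99 = 7;  a_100 = 5;  a_101 = 8;  a_102 = 8;  a_103 = 6;  a_104 = 1
  a_105 = 1;  a_106 = 13;  a_107 = 7;  a_108 = 9;  a_109 = 15;  a_110 = 11
  a_111 = 14;  a_112 = 4;  a_113 = 11;  a_114 = 6;  a_115 = 15;  a_116 = 14
  a_117 = 1;  a_118 = 16;  a_119 = 2;  a_120 = 13;  a_121 = 0;  a_122 = 8
  a_123 = 7;  a_124 = 13;  a_125 = 0;  a_126 = 2;  a_127 = 13;  a_128 = 9
  a_129 = 16;  a_130 = 13;  a_131 = 6;  a_132 = 9;  a_133 = 4;  a_134 = 13
  a_135 = 10;  a_136 = 16;  a_137 = 7;  a_138 = 4;  a_139 = 13;  a_140 = 9
  a_141 = 0;  a_142 = 12;  a_143 = 1;  a_144 = 12;  a_145 = 5;  a_146 = 0
  a_147 = 10;  a_148 = 1;  a_149 = 7;  a_150 = 9;  a_151 = 9;  a_152 = 0
  a_153 = 10;  a_154 = 3;  a_155 = 5;  a_156 = 16;  a_157 = 15;  a_158 = 2
  a_159 = 1;  a_160 = 3;  a_161 = 9;  a_162 = 16;  a_163 = 8;  a_164 = 11
  a_165 = 0;  a_166 = 6;  a_167 = 8;  a_168 = 7;  a_169 = 16;  a_170 = 14
  a_171 = 4;  a_172 = 5;  a_173 = 12;  a_174 = 11;  a_175 = 13;  a_176 = 12
  a_177 = 9;  a_178 = 2;  a_179 = 1;  a_180 = 0;  a_181 = 12;  a_182 = 14
  a_183 = 16;  a_184 = 8;  a_185 = 5;  a_186 = 6;  a_187 = 2;  a_188 = 7
  a_189 = 1;  a_190 = 9;  a_191 = 14;  a_192 = 9;  a_193 = 5;  a_194 = 16
  a_195 = 1;  a_196 = 16;  a_197 = 3;  a_198 = 12;  a_199 = 12;  a_200 = 11
  a_201 = 8;  a_202 = 0;  a_203 = 0;  a_204 = 4;  a_205 = 13;  a_206 = 14
  a_207 = 12;  a_208 = 4;  a_209 = 16;  a_210 = 0;  a_211 = 8;  a_212 = 0
  a_213 = 3;  a_214 = 1;  a_215 = 15;  a_216 = 6;  a_217 = 15;  a_218 = 16
  a_219 = 16;  a_220 = 6;  a_221 = 8;  a_222 = 15;  a_223 = 8;  a_224 = 8
  a_225 = 11;  a_226 = 13;  a_227 = 10;  a_228 = 11;  a_229 = 12;  a_230 = 12
  a_231 = 15;  a_232 = 4;  a_233 = 14;  a_234 = 12;  a_235 = 8;  a_236 = 12
  a_237 = 14;  a_238 = 3;  a_239 = 4;  a_240 = 2;  a_241 = 1;  a_242 = 6
  a_243 = 6;  a_244 = 1;  a_245 = 0;  a_246 = 14;  a_247 = 12;  a_248 = 6
  a_249 = 14;  a_250 = 7;  a_251 = 14;  a_252 = 2;  a_253 = 11;  a_254 = 1
  a_255 = 2;  a_256 = 6;  a_257 = 8;  a_258 = 8;  a_259 = 15;  a_260 = 9
  a_261 = 7;  a_262 = 6;  a_263 = 16;  a_264 = 11;  a_265 = 15;  a_266 = 12
  a_267 = 14;  a_268 = 15;  a_269 = 9;  a_270 = 10;  a_271 = 3;  a_272 = 1
  a_273 = 3;  a_274 = 1;  a_275 = 7;  a_276 = 14;  a_277 = 4;  a_278 = 9
  a_279 = 8;  a_280 = 8;  a_281 = 8;  a_282 = 16;  a_283 = 8;  a_284 = 2
  a_285 = 9;  a_286 = 0;  a_287 = 15;  a_288 = 15;  a_289 = 14
a_290 = 16·14 + 11·15 + 9·15 = 14
a_291 = 16·14 + 11·14 + 9·15 = 3

3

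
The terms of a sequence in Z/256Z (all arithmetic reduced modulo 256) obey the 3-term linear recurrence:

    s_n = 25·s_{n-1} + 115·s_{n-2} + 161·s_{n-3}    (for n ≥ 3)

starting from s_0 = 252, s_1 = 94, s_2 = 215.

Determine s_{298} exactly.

207

s_3 = 25·215 + 115·94 + 161·252 = 181
s_4 = 25·181 + 115·215 + 161·94 = 96
s_5 = 25·96 + 115·181 + 161·215 = 230
s_6 = 25·230 + 115·96 + 161·181 = 107
s_7 = 25·107 + 115·230 + 161·96 = 37
s_8 = 25·37 + 115·107 + 161·230 = 84
Continuing the recurrence:
  s_9 = 30;  s_10 = 239;  s_11 = 165;  s_12 = 88;  s_13 = 6;  s_14 = 227
  s_15 = 53;  s_16 = 236;  s_17 = 158;  s_18 = 199;  s_19 = 213;  s_20 = 144
  s_21 = 230;  s_22 = 27;  s_23 = 133;  s_24 = 196;  s_25 = 222;  s_26 = 95
  s_27 = 69;  s_28 = 8;  s_29 = 134;  s_30 = 19;  s_31 = 21;  s_32 = 220
  s_33 = 222;  s_34 = 183;  s_35 = 245;  s_36 = 192;  s_37 = 230;  s_38 = 203
  s_39 = 229;  s_40 = 52;  s_41 = 158;  s_42 = 207;  s_43 = 229;  s_44 = 184
  s_45 = 6;  s_46 = 67;  s_47 = 245;  s_48 = 204;  s_49 = 30;  s_50 = 167
  s_51 = 21;  s_52 = 240;  s_53 = 230;  s_54 = 123;  s_55 = 69;  s_56 = 164
  s_57 = 94;  s_58 = 63;  s_59 = 133;  s_60 = 104;  s_61 = 134;  s_62 = 115
  s_63 = 213;  s_64 = 188;  s_65 = 94;  s_66 = 151;  s_67 = 53;  s_68 = 32
  s_69 = 230;  s_70 = 43;  s_71 = 165;  s_72 = 20;  s_73 = 30;  s_74 = 175
  s_75 = 37;  s_76 = 24;  s_77 = 6;  s_78 = 163;  s_79 = 181;  s_80 = 172
  s_81 = 158;  s_82 = 135;  s_83 = 85;  s_84 = 80;  s_85 = 230;  s_86 = 219
  s_87 = 5;  s_88 = 132;  s_89 = 222;  s_90 = 31;  s_91 = 197;  s_92 = 200
  s_93 = 134;  s_94 = 211;  s_95 = 149;  s_96 = 156;  s_97 = 222;  s_98 = 119
  s_99 = 117;  s_100 = 128;  s_101 = 230;  s_102 = 139;  s_103 = 101;  s_104 = 244
  s_105 = 158;  s_106 = 143;  s_107 = 101;  s_108 = 120;  s_109 = 6;  s_110 = 3
  s_111 = 117;  s_112 = 140;  s_113 = 30;  s_114 = 103;  s_115 = 149;  s_116 = 176
  s_117 = 230;  s_118 = 59;  s_119 = 197;  s_120 = 100;  s_121 = 94;  s_122 = 255
  s_123 = 5;  s_124 = 40;  s_125 = 134;  s_126 = 51;  s_127 = 85;  s_128 = 124
  s_129 = 94;  s_130 = 87;  s_131 = 181;  s_132 = 224;  s_133 = 230;  s_134 = 235
  s_135 = 37;  s_136 = 212;  s_137 = 30;  s_138 = 111;  s_139 = 165;  s_140 = 216
  s_141 = 6;  s_142 = 99;  s_143 = 53;  s_144 = 108;  s_145 = 158;  s_146 = 71
  s_147 = 213;  s_148 = 16;  s_149 = 230;  s_150 = 155;  s_151 = 133;  s_152 = 68
  s_153 = 222;  s_154 = 223;  s_155 = 69;  s_156 = 136;  s_157 = 134;  s_158 = 147
  s_159 = 21;  s_160 = 92;  s_161 = 222;  s_162 = 55;  s_163 = 245;  s_164 = 64
  s_165 = 230;  s_166 = 75;  s_167 = 229;  s_168 = 180;  s_169 = 158;  s_170 = 79
  s_171 = 229;  s_172 = 56;  s_173 = 6;  s_174 = 195;  s_175 = 245;  s_176 = 76
  s_177 = 30;  s_178 = 39;  s_179 = 21;  s_180 = 112;  s_181 = 230;  s_182 = 251
  s_183 = 69;  s_184 = 36;  s_185 = 94;  s_186 = 191;  s_187 = 133;  s_188 = 232
  s_189 = 134;  s_190 = 243;  s_191 = 213;  s_192 = 60;  s_193 = 94;  s_194 = 23
  s_195 = 53;  s_196 = 160;  s_197 = 230;  s_198 = 171;  s_199 = 165;  s_200 = 148
  s_201 = 30;  s_202 = 47;  s_203 = 37;  s_204 = 152;  s_205 = 6;  s_206 = 35
  s_207 = 181;  s_208 = 44;  s_209 = 158;  s_210 = 7;  s_211 = 85;  s_212 = 208
  s_213 = 230;  s_214 = 91;  s_215 = 5;  s_216 = 4;  s_217 = 222;  s_218 = 159
  s_219 = 197;  s_220 = 72;  s_221 = 134;  s_222 = 83;  s_223 = 149;  s_224 = 28
  s_225 = 222;  s_226 = 247;  s_227 = 117;  s_228 = 0;  s_229 = 230;  s_230 = 11
  s_231 = 101;  s_232 = 116;  s_233 = 158;  s_234 = 15;  s_235 = 101;  s_236 = 248
  s_237 = 6;  s_238 = 131;  s_239 = 117;  s_240 = 12;  s_241 = 30;  s_242 = 231
  s_243 = 149;  s_244 = 48;  s_245 = 230;  s_246 = 187;  s_247 = 197;  s_248 = 228
  s_249 = 94;  s_250 = 127;  s_251 = 5;  s_252 = 168;  s_253 = 134;  s_254 = 179
  s_255 = 85;  s_256 = 252;  s_257 = 94;  s_258 = 215;  s_259 = 181;  s_260 = 96
  s_261 = 230;  s_262 = 107;  s_263 = 37;  s_264 = 84;  s_265 = 30;  s_266 = 239
  s_267 = 165;  s_268 = 88;  s_269 = 6;  s_270 = 227;  s_271 = 53;  s_272 = 236
  s_273 = 158;  s_274 = 199;  s_275 = 213;  s_276 = 144;  s_277 = 230;  s_278 = 27
  s_279 = 133;  s_280 = 196;  s_281 = 222;  s_282 = 95;  s_283 = 69;  s_284 = 8
  s_285 = 134;  s_286 = 19;  s_287 = 21;  s_288 = 220;  s_289 = 222;  s_290 = 183
  s_291 = 245;  s_292 = 192;  s_293 = 230;  s_294 = 203;  s_295 = 229;  s_296 = 52
s_297 = 25·52 + 115·229 + 161·203 = 158
s_298 = 25·158 + 115·52 + 161·229 = 207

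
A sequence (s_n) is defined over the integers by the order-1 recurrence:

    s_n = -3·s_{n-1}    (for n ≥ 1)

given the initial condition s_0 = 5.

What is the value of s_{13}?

s_1 = -3·5 = -15
s_2 = -3·-15 = 45
s_3 = -3·45 = -135
s_4 = -3·-135 = 405
s_5 = -3·405 = -1215
s_6 = -3·-1215 = 3645
s_7 = -3·3645 = -10935
s_8 = -3·-10935 = 32805
s_9 = -3·32805 = -98415
s_10 = -3·-98415 = 295245
s_11 = -3·295245 = -885735
s_12 = -3·-885735 = 2657205
s_13 = -3·2657205 = -7971615

-7971615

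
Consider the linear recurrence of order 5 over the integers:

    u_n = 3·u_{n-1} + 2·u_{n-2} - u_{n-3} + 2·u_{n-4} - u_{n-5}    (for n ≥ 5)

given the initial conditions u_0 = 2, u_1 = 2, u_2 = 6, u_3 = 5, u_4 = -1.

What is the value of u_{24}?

89440499234

u_5 = 3·-1 + 2·5 + -1·6 + 2·2 + -1·2 = 3
u_6 = 3·3 + 2·-1 + -1·5 + 2·6 + -1·2 = 12
u_7 = 3·12 + 2·3 + -1·-1 + 2·5 + -1·6 = 47
u_8 = 3·47 + 2·12 + -1·3 + 2·-1 + -1·5 = 155
u_9 = 3·155 + 2·47 + -1·12 + 2·3 + -1·-1 = 554
u_10 = 3·554 + 2·155 + -1·47 + 2·12 + -1·3 = 1946
u_11 = 3·1946 + 2·554 + -1·155 + 2·47 + -1·12 = 6873
u_12 = 3·6873 + 2·1946 + -1·554 + 2·155 + -1·47 = 24220
u_13 = 3·24220 + 2·6873 + -1·1946 + 2·554 + -1·155 = 85413
u_14 = 3·85413 + 2·24220 + -1·6873 + 2·1946 + -1·554 = 301144
u_15 = 3·301144 + 2·85413 + -1·24220 + 2·6873 + -1·1946 = 1061838
u_16 = 3·1061838 + 2·301144 + -1·85413 + 2·24220 + -1·6873 = 3743956
u_17 = 3·3743956 + 2·1061838 + -1·301144 + 2·85413 + -1·24220 = 13201006
u_18 = 3·13201006 + 2·3743956 + -1·1061838 + 2·301144 + -1·85413 = 46545967
u_19 = 3·46545967 + 2·13201006 + -1·3743956 + 2·1061838 + -1·301144 = 164118489
u_20 = 3·164118489 + 2·46545967 + -1·13201006 + 2·3743956 + -1·1061838 = 578672469
u_21 = 3·578672469 + 2·164118489 + -1·46545967 + 2·13201006 + -1·3743956 = 2040366474
u_22 = 3·2040366474 + 2·578672469 + -1·164118489 + 2·46545967 + -1·13201006 = 7194216799
u_23 = 3·7194216799 + 2·2040366474 + -1·578672469 + 2·164118489 + -1·46545967 = 25366401887
u_24 = 3·25366401887 + 2·7194216799 + -1·2040366474 + 2·578672469 + -1·164118489 = 89440499234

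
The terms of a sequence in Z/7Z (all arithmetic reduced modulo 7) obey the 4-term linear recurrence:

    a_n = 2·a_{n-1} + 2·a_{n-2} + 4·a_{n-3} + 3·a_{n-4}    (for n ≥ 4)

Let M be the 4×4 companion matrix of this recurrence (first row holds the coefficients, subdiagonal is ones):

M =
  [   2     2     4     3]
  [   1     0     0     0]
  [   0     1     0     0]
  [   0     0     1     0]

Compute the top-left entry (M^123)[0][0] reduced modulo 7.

(M^123)[0][0] is the top entry after applying M 123 times to the unit state (1, 0, 0, 0). Equivalently it is h_{126} for the auxiliary sequence (h_n) obeying the same recurrence with h_3 = 1 and h_i = 0 for 0 ≤ i < 3:
h_4 = 2·1 + 2·0 + 4·0 + 3·0 = 2
h_5 = 2·2 + 2·1 + 4·0 + 3·0 = 6
h_6 = 2·6 + 2·2 + 4·1 + 3·0 = 6
h_7 = 2·6 + 2·6 + 4·2 + 3·1 = 0
h_8 = 2·0 + 2·6 + 4·6 + 3·2 = 0
h_9 = 2·0 + 2·0 + 4·6 + 3·6 = 0
h_10 = 2·0 + 2·0 + 4·0 + 3·6 = 4
h_11 = 2·4 + 2·0 + 4·0 + 3·0 = 1
h_12 = 2·1 + 2·4 + 4·0 + 3·0 = 3
h_13 = 2·3 + 2·1 + 4·4 + 3·0 = 3
h_14 = 2·3 + 2·3 + 4·1 + 3·4 = 0
h_15 = 2·0 + 2·3 + 4·3 + 3·1 = 0
h_16 = 2·0 + 2·0 + 4·3 + 3·3 = 0
h_17 = 2·0 + 2·0 + 4·0 + 3·3 = 2
h_18 = 2·2 + 2·0 + 4·0 + 3·0 = 4
h_19 = 2·4 + 2·2 + 4·0 + 3·0 = 5
h_20 = 2·5 + 2·4 + 4·2 + 3·0 = 5
h_21 = 2·5 + 2·5 + 4·4 + 3·2 = 0
h_22 = 2·0 + 2·5 + 4·5 + 3·4 = 0
h_23 = 2·0 + 2·0 + 4·5 + 3·5 = 0
h_24 = 2·0 + 2·0 + 4·0 + 3·5 = 1
(h_21, h_22, h_23, h_24) = (0, 0, 0, 1) = (h_0, h_1, h_2, h_3), so the sequence has period 21.
126 ≡ 0 (mod 21), hence h_126 = h_0 = 0.

0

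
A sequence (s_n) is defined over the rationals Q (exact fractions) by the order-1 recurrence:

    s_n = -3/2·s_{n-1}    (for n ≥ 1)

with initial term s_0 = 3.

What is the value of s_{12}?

s_1 = -3/2·3 = -9/2
s_2 = -3/2·-9/2 = 27/4
s_3 = -3/2·27/4 = -81/8
s_4 = -3/2·-81/8 = 243/16
s_5 = -3/2·243/16 = -729/32
s_6 = -3/2·-729/32 = 2187/64
s_7 = -3/2·2187/64 = -6561/128
s_8 = -3/2·-6561/128 = 19683/256
s_9 = -3/2·19683/256 = -59049/512
s_10 = -3/2·-59049/512 = 177147/1024
s_11 = -3/2·177147/1024 = -531441/2048
s_12 = -3/2·-531441/2048 = 1594323/4096

1594323/4096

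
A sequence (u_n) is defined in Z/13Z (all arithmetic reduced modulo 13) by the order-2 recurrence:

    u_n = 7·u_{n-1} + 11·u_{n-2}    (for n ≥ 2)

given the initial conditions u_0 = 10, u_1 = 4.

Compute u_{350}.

u_2 = 7·4 + 11·10 = 8
u_3 = 7·8 + 11·4 = 9
u_4 = 7·9 + 11·8 = 8
u_5 = 7·8 + 11·9 = 12
u_6 = 7·12 + 11·8 = 3
u_7 = 7·3 + 11·12 = 10
u_8 = 7·10 + 11·3 = 12
u_9 = 7·12 + 11·10 = 12
u_10 = 7·12 + 11·12 = 8
u_11 = 7·8 + 11·12 = 6
u_12 = 7·6 + 11·8 = 0
u_13 = 7·0 + 11·6 = 1
u_14 = 7·1 + 11·0 = 7
u_15 = 7·7 + 11·1 = 8
u_16 = 7·8 + 11·7 = 3
u_17 = 7·3 + 11·8 = 5
u_18 = 7·5 + 11·3 = 3
u_19 = 7·3 + 11·5 = 11
u_20 = 7·11 + 11·3 = 6
u_21 = 7·6 + 11·11 = 7
u_22 = 7·7 + 11·6 = 11
u_23 = 7·11 + 11·7 = 11
u_24 = 7·11 + 11·11 = 3
u_25 = 7·3 + 11·11 = 12
u_26 = 7·12 + 11·3 = 0
u_27 = 7·0 + 11·12 = 2
u_28 = 7·2 + 11·0 = 1
u_29 = 7·1 + 11·2 = 3
u_30 = 7·3 + 11·1 = 6
u_31 = 7·6 + 11·3 = 10
u_32 = 7·10 + 11·6 = 6
u_33 = 7·6 + 11·10 = 9
u_34 = 7·9 + 11·6 = 12
u_35 = 7·12 + 11·9 = 1
u_36 = 7·1 + 11·12 = 9
u_37 = 7·9 + 11·1 = 9
u_38 = 7·9 + 11·9 = 6
u_39 = 7·6 + 11·9 = 11
u_40 = 7·11 + 11·6 = 0
u_41 = 7·0 + 11·11 = 4
u_42 = 7·4 + 11·0 = 2
u_43 = 7·2 + 11·4 = 6
u_44 = 7·6 + 11·2 = 12
u_45 = 7·12 + 11·6 = 7
u_46 = 7·7 + 11·12 = 12
u_47 = 7·12 + 11·7 = 5
u_48 = 7·5 + 11·12 = 11
u_49 = 7·11 + 11·5 = 2
u_50 = 7·2 + 11·11 = 5
u_51 = 7·5 + 11·2 = 5
u_52 = 7·5 + 11·5 = 12
u_53 = 7·12 + 11·5 = 9
u_54 = 7·9 + 11·12 = 0
u_55 = 7·0 + 11·9 = 8
u_56 = 7·8 + 11·0 = 4
u_57 = 7·4 + 11·8 = 12
u_58 = 7·12 + 11·4 = 11
u_59 = 7·11 + 11·12 = 1
u_60 = 7·1 + 11·11 = 11
u_61 = 7·11 + 11·1 = 10
u_62 = 7·10 + 11·11 = 9
u_63 = 7·9 + 11·10 = 4
u_64 = 7·4 + 11·9 = 10
u_65 = 7·10 + 11·4 = 10
u_66 = 7·10 + 11·10 = 11
u_67 = 7·11 + 11·10 = 5
u_68 = 7·5 + 11·11 = 0
u_69 = 7·0 + 11·5 = 3
u_70 = 7·3 + 11·0 = 8
u_71 = 7·8 + 11·3 = 11
u_72 = 7·11 + 11·8 = 9
u_73 = 7·9 + 11·11 = 2
u_74 = 7·2 + 11·9 = 9
u_75 = 7·9 + 11·2 = 7
u_76 = 7·7 + 11·9 = 5
u_77 = 7·5 + 11·7 = 8
u_78 = 7·8 + 11·5 = 7
u_79 = 7·7 + 11·8 = 7
u_80 = 7·7 + 11·7 = 9
u_81 = 7·9 + 11·7 = 10
u_82 = 7·10 + 11·9 = 0
u_83 = 7·0 + 11·10 = 6
u_84 = 7·6 + 11·0 = 3
u_85 = 7·3 + 11·6 = 9
u_86 = 7·9 + 11·3 = 5
u_87 = 7·5 + 11·9 = 4
u_88 = 7·4 + 11·5 = 5
u_89 = 7·5 + 11·4 = 1
u_90 = 7·1 + 11·5 = 10
u_91 = 7·10 + 11·1 = 3
u_92 = 7·3 + 11·10 = 1
u_93 = 7·1 + 11·3 = 1
u_94 = 7·1 + 11·1 = 5
u_95 = 7·5 + 11·1 = 7
u_96 = 7·7 + 11·5 = 0
u_97 = 7·0 + 11·7 = 12
u_98 = 7·12 + 11·0 = 6
u_99 = 7·6 + 11·12 = 5
u_100 = 7·5 + 11·6 = 10
u_101 = 7·10 + 11·5 = 8
u_102 = 7·8 + 11·10 = 10
u_103 = 7·10 + 11·8 = 2
u_104 = 7·2 + 11·10 = 7
u_105 = 7·7 + 11·2 = 6
u_106 = 7·6 + 11·7 = 2
u_107 = 7·2 + 11·6 = 2
u_108 = 7·2 + 11·2 = 10
u_109 = 7·10 + 11·2 = 1
u_110 = 7·1 + 11·10 = 0
u_111 = 7·0 + 11·1 = 11
u_112 = 7·11 + 11·0 = 12
u_113 = 7·12 + 11·11 = 10
u_114 = 7·10 + 11·12 = 7
u_115 = 7·7 + 11·10 = 3
u_116 = 7·3 + 11·7 = 7
u_117 = 7·7 + 11·3 = 4
u_118 = 7·4 + 11·7 = 1
u_119 = 7·1 + 11·4 = 12
u_120 = 7·12 + 11·1 = 4
u_121 = 7·4 + 11·12 = 4
u_122 = 7·4 + 11·4 = 7
u_123 = 7·7 + 11·4 = 2
u_124 = 7·2 + 11·7 = 0
u_125 = 7·0 + 11·2 = 9
u_126 = 7·9 + 11·0 = 11
u_127 = 7·11 + 11·9 = 7
u_128 = 7·7 + 11·11 = 1
u_129 = 7·1 + 11·7 = 6
u_130 = 7·6 + 11·1 = 1
u_131 = 7·1 + 11·6 = 8
u_132 = 7·8 + 11·1 = 2
u_133 = 7·2 + 11·8 = 11
u_134 = 7·11 + 11·2 = 8
u_135 = 7·8 + 11·11 = 8
u_136 = 7·8 + 11·8 = 1
u_137 = 7·1 + 11·8 = 4
u_138 = 7·4 + 11·1 = 0
u_139 = 7·0 + 11·4 = 5
u_140 = 7·5 + 11·0 = 9
u_141 = 7·9 + 11·5 = 1
u_142 = 7·1 + 11·9 = 2
u_143 = 7·2 + 11·1 = 12
u_144 = 7·12 + 11·2 = 2
u_145 = 7·2 + 11·12 = 3
u_146 = 7·3 + 11·2 = 4
u_147 = 7·4 + 11·3 = 9
u_148 = 7·9 + 11·4 = 3
u_149 = 7·3 + 11·9 = 3
u_150 = 7·3 + 11·3 = 2
u_151 = 7·2 + 11·3 = 8
u_152 = 7·8 + 11·2 = 0
u_153 = 7·0 + 11·8 = 10
u_154 = 7·10 + 11·0 = 5
u_155 = 7·5 + 11·10 = 2
u_156 = 7·2 + 11·5 = 4
u_157 = 7·4 + 11·2 = 11
u_158 = 7·11 + 11·4 = 4
u_159 = 7·4 + 11·11 = 6
u_160 = 7·6 + 11·4 = 8
u_161 = 7·8 + 11·6 = 5
u_162 = 7·5 + 11·8 = 6
u_163 = 7·6 + 11·5 = 6
u_164 = 7·6 + 11·6 = 4
u_165 = 7·4 + 11·6 = 3
u_166 = 7·3 + 11·4 = 0
u_167 = 7·0 + 11·3 = 7
u_168 = 7·7 + 11·0 = 10
u_169 = 7·10 + 11·7 = 4
(u_168, u_169) = (10, 4) = (u_0, u_1), so the sequence has period 168.
350 ≡ 14 (mod 168), hence u_350 = u_14 = 7.

7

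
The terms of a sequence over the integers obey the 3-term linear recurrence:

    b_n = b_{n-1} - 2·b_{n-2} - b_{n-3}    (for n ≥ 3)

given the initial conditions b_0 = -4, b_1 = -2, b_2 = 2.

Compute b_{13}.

124

b_3 = 1·2 + -2·-2 + -1·-4 = 10
b_4 = 1·10 + -2·2 + -1·-2 = 8
b_5 = 1·8 + -2·10 + -1·2 = -14
b_6 = 1·-14 + -2·8 + -1·10 = -40
b_7 = 1·-40 + -2·-14 + -1·8 = -20
b_8 = 1·-20 + -2·-40 + -1·-14 = 74
b_9 = 1·74 + -2·-20 + -1·-40 = 154
b_10 = 1·154 + -2·74 + -1·-20 = 26
b_11 = 1·26 + -2·154 + -1·74 = -356
b_12 = 1·-356 + -2·26 + -1·154 = -562
b_13 = 1·-562 + -2·-356 + -1·26 = 124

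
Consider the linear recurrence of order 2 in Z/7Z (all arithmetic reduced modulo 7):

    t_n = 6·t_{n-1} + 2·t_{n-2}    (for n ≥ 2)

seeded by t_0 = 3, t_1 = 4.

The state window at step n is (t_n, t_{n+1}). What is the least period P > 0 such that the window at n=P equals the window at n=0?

n=0: window = (3, 4)
n=1: window = (4, 2)
n=2: window = (2, 6)
n=3: window = (6, 5)
n=4: window = (5, 0)
n=5: window = (0, 3)
n=6: window = (3, 4)
window at n=6 equals window at n=0 → period = 6

6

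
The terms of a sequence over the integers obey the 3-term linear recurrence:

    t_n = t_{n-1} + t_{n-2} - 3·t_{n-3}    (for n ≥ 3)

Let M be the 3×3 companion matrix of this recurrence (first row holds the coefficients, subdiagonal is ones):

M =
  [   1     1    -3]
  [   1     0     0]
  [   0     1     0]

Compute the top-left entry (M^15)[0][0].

(M^15)[0][0] is the top entry after applying M 15 times to the unit state (1, 0, 0). Equivalently it is h_{17} for the auxiliary sequence (h_n) obeying the same recurrence with h_2 = 1 and h_i = 0 for 0 ≤ i < 2:
h_3 = 1·1 + 1·0 + -3·0 = 1
h_4 = 1·1 + 1·1 + -3·0 = 2
h_5 = 1·2 + 1·1 + -3·1 = 0
h_6 = 1·0 + 1·2 + -3·1 = -1
h_7 = 1·-1 + 1·0 + -3·2 = -7
h_8 = 1·-7 + 1·-1 + -3·0 = -8
h_9 = 1·-8 + 1·-7 + -3·-1 = -12
h_10 = 1·-12 + 1·-8 + -3·-7 = 1
h_11 = 1·1 + 1·-12 + -3·-8 = 13
h_12 = 1·13 + 1·1 + -3·-12 = 50
h_13 = 1·50 + 1·13 + -3·1 = 60
h_14 = 1·60 + 1·50 + -3·13 = 71
h_15 = 1·71 + 1·60 + -3·50 = -19
h_16 = 1·-19 + 1·71 + -3·60 = -128
h_17 = 1·-128 + 1·-19 + -3·71 = -360

-360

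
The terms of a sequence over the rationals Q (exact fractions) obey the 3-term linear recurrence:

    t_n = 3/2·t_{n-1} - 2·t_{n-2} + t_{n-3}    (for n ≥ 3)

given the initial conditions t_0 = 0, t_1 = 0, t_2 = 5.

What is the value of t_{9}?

495/128

t_3 = 3/2·5 + -2·0 + 1·0 = 15/2
t_4 = 3/2·15/2 + -2·5 + 1·0 = 5/4
t_5 = 3/2·5/4 + -2·15/2 + 1·5 = -65/8
t_6 = 3/2·-65/8 + -2·5/4 + 1·15/2 = -115/16
t_7 = 3/2·-115/16 + -2·-65/8 + 1·5/4 = 215/32
t_8 = 3/2·215/32 + -2·-115/16 + 1·-65/8 = 1045/64
t_9 = 3/2·1045/64 + -2·215/32 + 1·-115/16 = 495/128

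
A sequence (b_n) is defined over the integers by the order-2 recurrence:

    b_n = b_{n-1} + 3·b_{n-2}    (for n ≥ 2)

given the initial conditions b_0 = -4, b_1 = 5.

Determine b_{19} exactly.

b_2 = 1·5 + 3·-4 = -7
b_3 = 1·-7 + 3·5 = 8
b_4 = 1·8 + 3·-7 = -13
b_5 = 1·-13 + 3·8 = 11
b_6 = 1·11 + 3·-13 = -28
b_7 = 1·-28 + 3·11 = 5
b_8 = 1·5 + 3·-28 = -79
b_9 = 1·-79 + 3·5 = -64
b_10 = 1·-64 + 3·-79 = -301
b_11 = 1·-301 + 3·-64 = -493
b_12 = 1·-493 + 3·-301 = -1396
b_13 = 1·-1396 + 3·-493 = -2875
b_14 = 1·-2875 + 3·-1396 = -7063
b_15 = 1·-7063 + 3·-2875 = -15688
b_16 = 1·-15688 + 3·-7063 = -36877
b_17 = 1·-36877 + 3·-15688 = -83941
b_18 = 1·-83941 + 3·-36877 = -194572
b_19 = 1·-194572 + 3·-83941 = -446395

-446395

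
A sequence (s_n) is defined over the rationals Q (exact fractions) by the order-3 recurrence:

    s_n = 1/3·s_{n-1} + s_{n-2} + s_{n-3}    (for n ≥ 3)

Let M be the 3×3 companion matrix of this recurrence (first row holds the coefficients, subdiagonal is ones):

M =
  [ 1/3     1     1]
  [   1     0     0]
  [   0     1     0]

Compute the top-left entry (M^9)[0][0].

(M^9)[0][0] is the top entry after applying M 9 times to the unit state (1, 0, 0). Equivalently it is h_{11} for the auxiliary sequence (h_n) obeying the same recurrence with h_2 = 1 and h_i = 0 for 0 ≤ i < 2:
h_3 = 1/3·1 + 1·0 + 1·0 = 1/3
h_4 = 1/3·1/3 + 1·1 + 1·0 = 10/9
h_5 = 1/3·10/9 + 1·1/3 + 1·1 = 46/27
h_6 = 1/3·46/27 + 1·10/9 + 1·1/3 = 163/81
h_7 = 1/3·163/81 + 1·46/27 + 1·10/9 = 847/243
h_8 = 1/3·847/243 + 1·163/81 + 1·46/27 = 3556/729
h_9 = 1/3·3556/729 + 1·847/243 + 1·163/81 = 15580/2187
h_10 = 1/3·15580/2187 + 1·3556/729 + 1·847/243 = 70453/6561
h_11 = 1/3·70453/6561 + 1·15580/2187 + 1·3556/729 = 306685/19683

306685/19683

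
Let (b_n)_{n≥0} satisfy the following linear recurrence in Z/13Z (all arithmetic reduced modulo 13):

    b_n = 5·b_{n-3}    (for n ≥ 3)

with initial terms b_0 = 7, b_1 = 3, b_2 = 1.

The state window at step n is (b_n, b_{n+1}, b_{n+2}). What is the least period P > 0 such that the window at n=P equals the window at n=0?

n=0: window = (7, 3, 1)
n=1: window = (3, 1, 9)
n=2: window = (1, 9, 2)
n=3: window = (9, 2, 5)
n=4: window = (2, 5, 6)
n=5: window = (5, 6, 10)
n=6: window = (6, 10, 12)
n=7: window = (10, 12, 4)
n=8: window = (12, 4, 11)
n=9: window = (4, 11, 8)
n=10: window = (11, 8, 7)
n=11: window = (8, 7, 3)
n=12: window = (7, 3, 1)
window at n=12 equals window at n=0 → period = 12

12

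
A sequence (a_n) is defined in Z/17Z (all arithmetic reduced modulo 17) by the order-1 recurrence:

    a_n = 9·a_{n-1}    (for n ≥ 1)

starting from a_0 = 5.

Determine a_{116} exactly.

a_1 = 9·5 = 11
a_2 = 9·11 = 14
a_3 = 9·14 = 7
a_4 = 9·7 = 12
a_5 = 9·12 = 6
a_6 = 9·6 = 3
a_7 = 9·3 = 10
a_8 = 9·10 = 5
(a_8) = (5) = (a_0), so the sequence has period 8.
116 ≡ 4 (mod 8), hence a_116 = a_4 = 12.

12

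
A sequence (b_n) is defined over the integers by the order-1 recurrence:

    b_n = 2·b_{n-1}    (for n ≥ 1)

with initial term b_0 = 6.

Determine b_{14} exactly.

b_1 = 2·6 = 12
b_2 = 2·12 = 24
b_3 = 2·24 = 48
b_4 = 2·48 = 96
b_5 = 2·96 = 192
b_6 = 2·192 = 384
b_7 = 2·384 = 768
b_8 = 2·768 = 1536
b_9 = 2·1536 = 3072
b_10 = 2·3072 = 6144
b_11 = 2·6144 = 12288
b_12 = 2·12288 = 24576
b_13 = 2·24576 = 49152
b_14 = 2·49152 = 98304

98304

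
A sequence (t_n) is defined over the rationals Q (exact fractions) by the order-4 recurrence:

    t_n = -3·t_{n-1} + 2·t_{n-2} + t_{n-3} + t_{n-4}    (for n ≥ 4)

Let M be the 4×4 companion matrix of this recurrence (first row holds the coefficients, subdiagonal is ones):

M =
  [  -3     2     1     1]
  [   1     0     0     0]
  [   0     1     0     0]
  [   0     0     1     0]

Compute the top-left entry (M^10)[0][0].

(M^10)[0][0] is the top entry after applying M 10 times to the unit state (1, 0, 0, 0). Equivalently it is h_{13} for the auxiliary sequence (h_n) obeying the same recurrence with h_3 = 1 and h_i = 0 for 0 ≤ i < 3:
h_4 = -3·1 + 2·0 + 1·0 + 1·0 = -3
h_5 = -3·-3 + 2·1 + 1·0 + 1·0 = 11
h_6 = -3·11 + 2·-3 + 1·1 + 1·0 = -38
h_7 = -3·-38 + 2·11 + 1·-3 + 1·1 = 134
h_8 = -3·134 + 2·-38 + 1·11 + 1·-3 = -470
h_9 = -3·-470 + 2·134 + 1·-38 + 1·11 = 1651
h_10 = -3·1651 + 2·-470 + 1·134 + 1·-38 = -5797
h_11 = -3·-5797 + 2·1651 + 1·-470 + 1·134 = 20357
h_12 = -3·20357 + 2·-5797 + 1·1651 + 1·-470 = -71484
h_13 = -3·-71484 + 2·20357 + 1·-5797 + 1·1651 = 251020

251020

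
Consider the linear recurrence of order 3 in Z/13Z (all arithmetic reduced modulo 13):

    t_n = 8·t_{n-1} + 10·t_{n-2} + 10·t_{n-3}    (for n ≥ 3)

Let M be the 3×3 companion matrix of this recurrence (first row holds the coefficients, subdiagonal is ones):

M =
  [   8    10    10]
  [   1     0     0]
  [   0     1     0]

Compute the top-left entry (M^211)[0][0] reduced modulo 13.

12

(M^211)[0][0] is the top entry after applying M 211 times to the unit state (1, 0, 0). Equivalently it is h_{213} for the auxiliary sequence (h_n) obeying the same recurrence with h_2 = 1 and h_i = 0 for 0 ≤ i < 2:
h_3 = 8·1 + 10·0 + 10·0 = 8
h_4 = 8·8 + 10·1 + 10·0 = 9
h_5 = 8·9 + 10·8 + 10·1 = 6
h_6 = 8·6 + 10·9 + 10·8 = 10
h_7 = 8·10 + 10·6 + 10·9 = 9
h_8 = 8·9 + 10·10 + 10·6 = 11
Continuing the recurrence:
  h_9 = 5;  h_10 = 6;  h_11 = 0;  h_12 = 6;  h_13 = 4;  h_14 = 1
  h_15 = 4;  h_16 = 4;  h_17 = 4;  h_18 = 8;  h_19 = 1;  h_20 = 11
  h_21 = 9;  h_22 = 10;  h_23 = 7;  h_24 = 12;  h_25 = 6;  h_26 = 4
  h_27 = 4;  h_28 = 2;  h_29 = 5;  h_30 = 9;  h_31 = 12;  h_32 = 2
  h_33 = 5;  h_34 = 11;  h_35 = 2;  h_36 = 7;  h_37 = 4;  h_38 = 5
  h_39 = 7;  h_40 = 3;  h_41 = 1;  h_42 = 4;  h_43 = 7;  h_44 = 2
  h_45 = 9;  h_46 = 6;  h_47 = 2;  h_48 = 10;  h_49 = 4;  h_50 = 9
  h_51 = 4;  h_52 = 6;  h_53 = 9;  h_54 = 3;  h_55 = 5;  h_56 = 4
  h_57 = 8;  h_58 = 11;  h_59 = 0;  h_60 = 8;  h_61 = 5;  h_62 = 3
  h_63 = 11;  h_64 = 12;  h_65 = 2;  h_66 = 12;  h_67 = 2;  h_68 = 0
  h_69 = 10;  h_70 = 9;  h_71 = 3;  h_72 = 6;  h_73 = 12;  h_74 = 4
  h_75 = 4;  h_76 = 10;  h_77 = 4;  h_78 = 3;  h_79 = 8;  h_80 = 4
  h_81 = 12;  h_82 = 8;  h_83 = 3;  h_84 = 3;  h_85 = 4;  h_86 = 1
  h_87 = 0;  h_88 = 11;  h_89 = 7;  h_90 = 10;  h_91 = 0;  h_92 = 1
  h_93 = 4;  h_94 = 3;  h_95 = 9;  h_96 = 12;  h_97 = 8;  h_98 = 1
  h_99 = 0;  h_100 = 12;  h_101 = 2;  h_102 = 6;  h_103 = 6;  h_104 = 11
  h_105 = 0;  h_106 = 1;  h_107 = 1;  h_108 = 5;  h_109 = 8;  h_110 = 7
  h_111 = 4;  h_112 = 0;  h_113 = 6;  h_114 = 10;  h_115 = 10;  h_116 = 6
  h_117 = 1;  h_118 = 12;  h_119 = 10;  h_120 = 2;  h_121 = 2;  h_122 = 6
  h_123 = 10;  h_124 = 4;  h_125 = 10;  h_126 = 12;  h_127 = 2;  h_128 = 2
  h_129 = 0;  h_130 = 1;  h_131 = 2;  h_132 = 0;  h_133 = 4;  h_134 = 0
  h_135 = 1;  h_136 = 9;  h_137 = 4;  h_138 = 2;  h_139 = 3;  h_140 = 6
  h_141 = 7;  h_142 = 3;  h_143 = 11;  h_144 = 6;  h_145 = 6;  h_146 = 10
  h_147 = 5;  h_148 = 5;  h_149 = 8;  h_150 = 8;  h_151 = 12;  h_152 = 9
  h_153 = 12;  h_154 = 7;  h_155 = 6;  h_156 = 4;  h_157 = 6;  h_158 = 5
  h_159 = 10;  h_160 = 8;  h_161 = 6;  h_162 = 7;  h_163 = 1;  h_164 = 8
  h_165 = 1;  h_166 = 7;  h_167 = 3;  h_168 = 0;  h_169 = 9;  h_170 = 11
  h_171 = 9;  h_172 = 12;  h_173 = 10;  h_174 = 4;  h_175 = 5;  h_176 = 11
  h_177 = 9;  h_178 = 11;  h_179 = 2;  h_180 = 8;  h_181 = 12;  h_182 = 1
  h_183 = 0;  h_184 = 0;  h_185 = 10;  h_186 = 2;  h_187 = 12;  h_188 = 8
  h_189 = 9;  h_190 = 12;  h_191 = 6;  h_192 = 11;  h_193 = 8;  h_194 = 0
  h_195 = 8;  h_196 = 1;  h_197 = 10;  h_198 = 1;  h_199 = 1;  h_200 = 1
  h_201 = 2;  h_202 = 10;  h_203 = 6;  h_204 = 12;  h_205 = 9;  h_206 = 5
  h_207 = 3;  h_208 = 8;  h_209 = 1;  h_210 = 1;  h_211 = 7
h_212 = 8·7 + 10·1 + 10·1 = 11
h_213 = 8·11 + 10·7 + 10·1 = 12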